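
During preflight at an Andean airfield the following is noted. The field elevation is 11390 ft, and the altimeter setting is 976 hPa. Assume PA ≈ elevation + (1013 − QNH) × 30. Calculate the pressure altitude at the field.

Pressure correction = (1013 − 976) × 30 = +1110 ft.
Pressure altitude = 11390 + (+1110) = 12500 ft.

12500 ft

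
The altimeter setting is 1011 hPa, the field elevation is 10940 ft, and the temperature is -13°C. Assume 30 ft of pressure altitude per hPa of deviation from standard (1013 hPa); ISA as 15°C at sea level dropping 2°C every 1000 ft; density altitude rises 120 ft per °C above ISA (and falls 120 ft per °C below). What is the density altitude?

Pressure altitude = 10940 + (1013 − 1011) × 30 = 10940 + (+60) = 11000 ft.
ISA temperature at 11000 ft = 15 − 2 × (11000/1000) = -7°C.
ISA deviation = -13 − (-7) = -6°C.
Density altitude = 11000 + 120 × (-6) = 10280 ft.

10280 ft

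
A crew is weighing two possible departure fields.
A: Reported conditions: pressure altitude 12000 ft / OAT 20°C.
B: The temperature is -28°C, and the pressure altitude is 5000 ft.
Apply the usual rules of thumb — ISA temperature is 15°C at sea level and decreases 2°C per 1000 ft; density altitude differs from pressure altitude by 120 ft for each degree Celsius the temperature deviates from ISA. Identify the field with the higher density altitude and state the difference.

A: ISA temp = -9°C, deviation +29°C, DA = 12000 + 120 × 29 = 15480 ft.
B: ISA temp = 5°C, deviation -33°C, DA = 5000 + 120 × (-33) = 1040 ft.
A is higher by 15480 − 1040 = 14440 ft.

A by 14440 ft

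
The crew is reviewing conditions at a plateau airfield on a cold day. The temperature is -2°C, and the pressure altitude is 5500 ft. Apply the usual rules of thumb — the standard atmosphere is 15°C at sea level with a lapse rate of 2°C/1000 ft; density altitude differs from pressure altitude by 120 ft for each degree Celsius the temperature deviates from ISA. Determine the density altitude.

ISA temperature at 5500 ft = 15 − 2 × (5500/1000) = 4°C.
ISA deviation = -2 − 4 = -6°C.
Density altitude = 5500 + 120 × (-6) = 5500 + (-720) = 4780 ft.

4780 ft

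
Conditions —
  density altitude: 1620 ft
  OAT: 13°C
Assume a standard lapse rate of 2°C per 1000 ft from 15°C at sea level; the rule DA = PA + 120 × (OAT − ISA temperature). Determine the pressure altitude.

1500 ft

DA = PA + 120 × (OAT − (15 − 2·PA/1000)) = PA + 120·OAT − 1800 + 0.24·PA = 1.24·PA + 120·OAT − 1800.
So 1.24·PA = 1620 − 120 × 13 + 1800 = 1860.
PA = 1860 / 1.24 = 1500 ft.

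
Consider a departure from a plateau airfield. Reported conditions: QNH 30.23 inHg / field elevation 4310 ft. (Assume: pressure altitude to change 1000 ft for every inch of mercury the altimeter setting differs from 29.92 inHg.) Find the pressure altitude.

4000 ft

Pressure correction = (29.92 − 30.23) × 1000 = -310 ft.
Pressure altitude = 4310 + (-310) = 4000 ft.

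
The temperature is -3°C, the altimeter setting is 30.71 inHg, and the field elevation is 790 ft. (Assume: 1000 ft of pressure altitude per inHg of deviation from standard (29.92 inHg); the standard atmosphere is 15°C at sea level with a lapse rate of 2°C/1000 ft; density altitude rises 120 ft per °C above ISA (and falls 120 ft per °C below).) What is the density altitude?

-2160 ft

Pressure altitude = 790 + (29.92 − 30.71) × 1000 = 790 + (-790) = 0 ft.
ISA temperature at 0 ft = 15 − 2 × (0/1000) = 15°C.
ISA deviation = -3 − 15 = -18°C.
Density altitude = 0 + 120 × (-18) = -2160 ft.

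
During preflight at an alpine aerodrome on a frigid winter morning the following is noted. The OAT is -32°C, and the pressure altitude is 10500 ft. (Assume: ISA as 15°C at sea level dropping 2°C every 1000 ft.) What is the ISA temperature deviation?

ISA temperature at 10500 ft = 15 − 2 × (10500/1000) = -6°C.
Deviation = OAT − ISA = -32 − (-6) = -26°C.

ISA-26°C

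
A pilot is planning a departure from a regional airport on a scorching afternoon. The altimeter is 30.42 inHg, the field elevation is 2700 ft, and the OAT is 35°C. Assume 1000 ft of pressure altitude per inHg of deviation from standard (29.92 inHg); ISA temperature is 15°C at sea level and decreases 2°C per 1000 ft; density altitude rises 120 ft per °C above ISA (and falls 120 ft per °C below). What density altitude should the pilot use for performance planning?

5128 ft

Pressure altitude = 2700 + (29.92 − 30.42) × 1000 = 2700 + (-500) = 2200 ft.
ISA temperature at 2200 ft = 15 − 2 × (2200/1000) = 10.6°C.
ISA deviation = 35 − 10.6 = +24.4°C.
Density altitude = 2200 + 120 × (24.4) = 5128 ft.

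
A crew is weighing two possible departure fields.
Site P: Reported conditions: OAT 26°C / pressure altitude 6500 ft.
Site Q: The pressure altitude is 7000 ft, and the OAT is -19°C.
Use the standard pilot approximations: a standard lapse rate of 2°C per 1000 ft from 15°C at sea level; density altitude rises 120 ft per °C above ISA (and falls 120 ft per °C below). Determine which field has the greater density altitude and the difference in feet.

Site P: ISA temp = 2°C, deviation +24°C, DA = 6500 + 120 × 24 = 9380 ft.
Site Q: ISA temp = 1°C, deviation -20°C, DA = 7000 + 120 × (-20) = 4600 ft.
Site P is higher by 9380 − 4600 = 4780 ft.

Site P by 4780 ft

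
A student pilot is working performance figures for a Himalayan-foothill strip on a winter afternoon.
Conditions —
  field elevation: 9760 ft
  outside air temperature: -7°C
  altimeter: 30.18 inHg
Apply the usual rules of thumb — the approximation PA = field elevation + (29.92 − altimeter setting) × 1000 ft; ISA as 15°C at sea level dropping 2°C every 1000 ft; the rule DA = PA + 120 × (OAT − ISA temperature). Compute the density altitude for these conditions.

9140 ft

Pressure altitude = 9760 + (29.92 − 30.18) × 1000 = 9760 + (-260) = 9500 ft.
ISA temperature at 9500 ft = 15 − 2 × (9500/1000) = -4°C.
ISA deviation = -7 − (-4) = -3°C.
Density altitude = 9500 + 120 × (-3) = 9140 ft.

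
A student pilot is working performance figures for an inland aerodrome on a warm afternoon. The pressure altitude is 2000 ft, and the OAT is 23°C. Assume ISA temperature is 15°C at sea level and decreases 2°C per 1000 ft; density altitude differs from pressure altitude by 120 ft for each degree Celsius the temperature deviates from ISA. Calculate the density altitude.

ISA temperature at 2000 ft = 15 − 2 × (2000/1000) = 11°C.
ISA deviation = 23 − 11 = +12°C.
Density altitude = 2000 + 120 × (12) = 2000 + (+1440) = 3440 ft.

3440 ft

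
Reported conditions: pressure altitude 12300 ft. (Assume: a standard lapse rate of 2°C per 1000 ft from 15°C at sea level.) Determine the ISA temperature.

ISA temperature = 15 − 2 × (12300/1000) = 15 − 24.6 = -9.6°C.

-9.6°C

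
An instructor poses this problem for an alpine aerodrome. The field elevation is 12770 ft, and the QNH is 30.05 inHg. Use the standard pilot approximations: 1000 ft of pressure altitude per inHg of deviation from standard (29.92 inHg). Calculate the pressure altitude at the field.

Pressure correction = (29.92 − 30.05) × 1000 = -130 ft.
Pressure altitude = 12770 + (-130) = 12640 ft.

12640 ft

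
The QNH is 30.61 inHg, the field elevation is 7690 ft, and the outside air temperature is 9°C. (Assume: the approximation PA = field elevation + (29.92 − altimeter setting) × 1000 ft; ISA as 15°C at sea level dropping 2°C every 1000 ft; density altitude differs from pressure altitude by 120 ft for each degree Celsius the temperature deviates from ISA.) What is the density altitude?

Pressure altitude = 7690 + (29.92 − 30.61) × 1000 = 7690 + (-690) = 7000 ft.
ISA temperature at 7000 ft = 15 − 2 × (7000/1000) = 1°C.
ISA deviation = 9 − 1 = +8°C.
Density altitude = 7000 + 120 × (8) = 7960 ft.

7960 ft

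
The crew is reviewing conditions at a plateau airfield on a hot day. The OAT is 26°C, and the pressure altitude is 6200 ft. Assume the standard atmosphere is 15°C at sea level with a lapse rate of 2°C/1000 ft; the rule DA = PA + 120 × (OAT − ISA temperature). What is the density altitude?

ISA temperature at 6200 ft = 15 − 2 × (6200/1000) = 2.6°C.
ISA deviation = 26 − 2.6 = +23.4°C.
Density altitude = 6200 + 120 × (23.4) = 6200 + (+2808) = 9008 ft.

9008 ft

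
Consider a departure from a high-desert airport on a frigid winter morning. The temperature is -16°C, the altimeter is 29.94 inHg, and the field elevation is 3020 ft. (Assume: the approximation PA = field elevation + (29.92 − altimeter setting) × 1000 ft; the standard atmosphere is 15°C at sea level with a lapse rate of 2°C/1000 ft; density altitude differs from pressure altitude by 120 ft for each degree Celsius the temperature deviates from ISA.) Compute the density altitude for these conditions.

Pressure altitude = 3020 + (29.92 − 29.94) × 1000 = 3020 + (-20) = 3000 ft.
ISA temperature at 3000 ft = 15 − 2 × (3000/1000) = 9°C.
ISA deviation = -16 − 9 = -25°C.
Density altitude = 3000 + 120 × (-25) = 0 ft.

0 ft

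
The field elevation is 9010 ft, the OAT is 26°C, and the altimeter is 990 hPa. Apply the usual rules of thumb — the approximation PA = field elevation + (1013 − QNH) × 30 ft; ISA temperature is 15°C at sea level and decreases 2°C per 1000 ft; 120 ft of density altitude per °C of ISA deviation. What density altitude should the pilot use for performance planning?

13348 ft

Pressure altitude = 9010 + (1013 − 990) × 30 = 9010 + (+690) = 9700 ft.
ISA temperature at 9700 ft = 15 − 2 × (9700/1000) = -4.4°C.
ISA deviation = 26 − (-4.4) = +30.4°C.
Density altitude = 9700 + 120 × (30.4) = 13348 ft.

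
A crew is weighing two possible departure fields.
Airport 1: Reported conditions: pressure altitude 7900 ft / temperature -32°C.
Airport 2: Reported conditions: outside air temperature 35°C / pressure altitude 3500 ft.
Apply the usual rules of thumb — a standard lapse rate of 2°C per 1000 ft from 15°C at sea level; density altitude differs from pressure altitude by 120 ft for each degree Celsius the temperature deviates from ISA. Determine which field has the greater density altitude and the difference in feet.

Airport 2 by 2584 ft

Airport 1: ISA temp = -0.8°C, deviation -31.2°C, DA = 7900 + 120 × (-31.2) = 4156 ft.
Airport 2: ISA temp = 8°C, deviation +27°C, DA = 3500 + 120 × 27 = 6740 ft.
Airport 2 is higher by 6740 − 4156 = 2584 ft.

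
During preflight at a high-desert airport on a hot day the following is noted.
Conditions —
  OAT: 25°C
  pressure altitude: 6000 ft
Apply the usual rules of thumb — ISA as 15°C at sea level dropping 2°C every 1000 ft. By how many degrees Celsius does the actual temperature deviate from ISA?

ISA+22°C

ISA temperature at 6000 ft = 15 − 2 × (6000/1000) = 3°C.
Deviation = OAT − ISA = 25 − 3 = +22°C.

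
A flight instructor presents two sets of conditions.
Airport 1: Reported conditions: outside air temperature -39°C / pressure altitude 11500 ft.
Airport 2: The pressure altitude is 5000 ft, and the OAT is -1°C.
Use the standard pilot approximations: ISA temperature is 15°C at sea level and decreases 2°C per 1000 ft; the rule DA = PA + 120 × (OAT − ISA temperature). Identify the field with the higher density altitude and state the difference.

Airport 1: ISA temp = -8°C, deviation -31°C, DA = 11500 + 120 × (-31) = 7780 ft.
Airport 2: ISA temp = 5°C, deviation -6°C, DA = 5000 + 120 × (-6) = 4280 ft.
Airport 1 is higher by 7780 − 4280 = 3500 ft.

Airport 1 by 3500 ft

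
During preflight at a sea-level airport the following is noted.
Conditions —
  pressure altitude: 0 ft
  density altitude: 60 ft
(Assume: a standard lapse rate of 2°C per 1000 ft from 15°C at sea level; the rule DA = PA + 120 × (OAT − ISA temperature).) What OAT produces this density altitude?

15.5°C

Density altitude − pressure altitude = 60 − 0 = +60 ft.
At 120 ft/°C that is an ISA deviation of 60/120 = +0.5°C.
ISA temperature at 0 ft = 15 − 2 × (0/1000) = 15°C.
OAT = ISA + deviation = 15 + (+0.5) = 15.5°C.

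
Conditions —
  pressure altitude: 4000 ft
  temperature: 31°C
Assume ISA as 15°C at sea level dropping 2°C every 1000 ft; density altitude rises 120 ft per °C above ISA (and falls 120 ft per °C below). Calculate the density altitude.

ISA temperature at 4000 ft = 15 − 2 × (4000/1000) = 7°C.
ISA deviation = 31 − 7 = +24°C.
Density altitude = 4000 + 120 × (24) = 4000 + (+2880) = 6880 ft.

6880 ft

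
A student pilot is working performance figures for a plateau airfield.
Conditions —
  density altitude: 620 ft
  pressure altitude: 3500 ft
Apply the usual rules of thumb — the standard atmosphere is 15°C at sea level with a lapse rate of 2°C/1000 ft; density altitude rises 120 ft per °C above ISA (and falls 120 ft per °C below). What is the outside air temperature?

Density altitude − pressure altitude = 620 − 3500 = -2880 ft.
At 120 ft/°C that is an ISA deviation of -2880/120 = -24°C.
ISA temperature at 3500 ft = 15 − 2 × (3500/1000) = 8°C.
OAT = ISA + deviation = 8 + (-24) = -16°C.

-16°C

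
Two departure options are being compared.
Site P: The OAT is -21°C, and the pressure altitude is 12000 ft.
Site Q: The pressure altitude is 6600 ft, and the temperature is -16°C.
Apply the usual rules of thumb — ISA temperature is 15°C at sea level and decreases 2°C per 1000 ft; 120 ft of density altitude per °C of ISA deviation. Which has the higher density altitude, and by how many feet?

Site P: ISA temp = -9°C, deviation -12°C, DA = 12000 + 120 × (-12) = 10560 ft.
Site Q: ISA temp = 1.8°C, deviation -17.8°C, DA = 6600 + 120 × (-17.8) = 4464 ft.
Site P is higher by 10560 − 4464 = 6096 ft.

Site P by 6096 ft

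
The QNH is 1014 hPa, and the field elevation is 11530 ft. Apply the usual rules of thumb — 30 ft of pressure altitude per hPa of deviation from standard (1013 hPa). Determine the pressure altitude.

Pressure correction = (1013 − 1014) × 30 = -30 ft.
Pressure altitude = 11530 + (-30) = 11500 ft.

11500 ft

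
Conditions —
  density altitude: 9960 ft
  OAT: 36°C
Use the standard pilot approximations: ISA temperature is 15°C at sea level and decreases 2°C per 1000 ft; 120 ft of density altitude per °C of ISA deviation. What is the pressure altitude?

DA = PA + 120 × (OAT − (15 − 2·PA/1000)) = PA + 120·OAT − 1800 + 0.24·PA = 1.24·PA + 120·OAT − 1800.
So 1.24·PA = 9960 − 120 × 36 + 1800 = 7440.
PA = 7440 / 1.24 = 6000 ft.

6000 ft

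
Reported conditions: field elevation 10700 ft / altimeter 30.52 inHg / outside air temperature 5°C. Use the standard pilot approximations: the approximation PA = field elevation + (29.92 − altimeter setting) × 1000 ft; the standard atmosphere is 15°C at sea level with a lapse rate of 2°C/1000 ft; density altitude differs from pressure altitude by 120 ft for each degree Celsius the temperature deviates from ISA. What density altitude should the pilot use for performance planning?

11324 ft

Pressure altitude = 10700 + (29.92 − 30.52) × 1000 = 10700 + (-600) = 10100 ft.
ISA temperature at 10100 ft = 15 − 2 × (10100/1000) = -5.2°C.
ISA deviation = 5 − (-5.2) = +10.2°C.
Density altitude = 10100 + 120 × (10.2) = 11324 ft.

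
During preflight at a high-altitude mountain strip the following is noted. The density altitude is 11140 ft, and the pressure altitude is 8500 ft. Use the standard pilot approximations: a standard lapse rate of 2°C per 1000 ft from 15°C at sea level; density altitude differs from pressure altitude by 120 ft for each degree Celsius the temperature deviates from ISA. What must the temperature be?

Density altitude − pressure altitude = 11140 − 8500 = +2640 ft.
At 120 ft/°C that is an ISA deviation of 2640/120 = +22°C.
ISA temperature at 8500 ft = 15 − 2 × (8500/1000) = -2°C.
OAT = ISA + deviation = -2 + (+22) = 20°C.

20°C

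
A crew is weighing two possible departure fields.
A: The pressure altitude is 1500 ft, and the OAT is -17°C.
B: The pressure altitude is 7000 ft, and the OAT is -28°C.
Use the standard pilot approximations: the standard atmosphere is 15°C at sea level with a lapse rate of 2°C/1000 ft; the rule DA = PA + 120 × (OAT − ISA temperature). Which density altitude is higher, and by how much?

A: ISA temp = 12°C, deviation -29°C, DA = 1500 + 120 × (-29) = -1980 ft.
B: ISA temp = 1°C, deviation -29°C, DA = 7000 + 120 × (-29) = 3520 ft.
B is higher by 3520 − (-1980) = 5500 ft.

B by 5500 ft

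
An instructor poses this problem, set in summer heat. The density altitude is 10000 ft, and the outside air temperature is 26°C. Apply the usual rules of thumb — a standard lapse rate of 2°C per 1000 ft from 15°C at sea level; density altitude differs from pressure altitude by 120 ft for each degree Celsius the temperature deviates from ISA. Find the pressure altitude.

7000 ft

DA = PA + 120 × (OAT − (15 − 2·PA/1000)) = PA + 120·OAT − 1800 + 0.24·PA = 1.24·PA + 120·OAT − 1800.
So 1.24·PA = 10000 − 120 × 26 + 1800 = 8680.
PA = 8680 / 1.24 = 7000 ft.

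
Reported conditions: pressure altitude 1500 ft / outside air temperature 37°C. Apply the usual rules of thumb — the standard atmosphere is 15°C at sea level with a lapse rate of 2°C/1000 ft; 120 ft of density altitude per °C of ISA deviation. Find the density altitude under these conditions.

ISA temperature at 1500 ft = 15 − 2 × (1500/1000) = 12°C.
ISA deviation = 37 − 12 = +25°C.
Density altitude = 1500 + 120 × (25) = 1500 + (+3000) = 4500 ft.

4500 ft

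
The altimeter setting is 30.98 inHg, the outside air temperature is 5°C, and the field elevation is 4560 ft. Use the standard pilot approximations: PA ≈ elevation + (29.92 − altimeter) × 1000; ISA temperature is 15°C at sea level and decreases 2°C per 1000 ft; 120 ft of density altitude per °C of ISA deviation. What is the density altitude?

Pressure altitude = 4560 + (29.92 − 30.98) × 1000 = 4560 + (-1060) = 3500 ft.
ISA temperature at 3500 ft = 15 − 2 × (3500/1000) = 8°C.
ISA deviation = 5 − 8 = -3°C.
Density altitude = 3500 + 120 × (-3) = 3140 ft.

3140 ft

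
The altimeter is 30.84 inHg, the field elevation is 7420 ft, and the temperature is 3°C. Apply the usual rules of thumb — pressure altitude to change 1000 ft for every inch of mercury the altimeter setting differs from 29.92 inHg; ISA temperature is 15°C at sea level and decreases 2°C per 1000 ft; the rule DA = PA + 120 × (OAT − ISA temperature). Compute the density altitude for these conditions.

6620 ft

Pressure altitude = 7420 + (29.92 − 30.84) × 1000 = 7420 + (-920) = 6500 ft.
ISA temperature at 6500 ft = 15 − 2 × (6500/1000) = 2°C.
ISA deviation = 3 − 2 = +1°C.
Density altitude = 6500 + 120 × (1) = 6620 ft.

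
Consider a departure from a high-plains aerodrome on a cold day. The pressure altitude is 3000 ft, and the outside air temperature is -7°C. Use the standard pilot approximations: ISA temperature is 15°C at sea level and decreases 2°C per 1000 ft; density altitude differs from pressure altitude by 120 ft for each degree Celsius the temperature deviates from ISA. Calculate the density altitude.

1080 ft

ISA temperature at 3000 ft = 15 − 2 × (3000/1000) = 9°C.
ISA deviation = -7 − 9 = -16°C.
Density altitude = 3000 + 120 × (-16) = 3000 + (-1920) = 1080 ft.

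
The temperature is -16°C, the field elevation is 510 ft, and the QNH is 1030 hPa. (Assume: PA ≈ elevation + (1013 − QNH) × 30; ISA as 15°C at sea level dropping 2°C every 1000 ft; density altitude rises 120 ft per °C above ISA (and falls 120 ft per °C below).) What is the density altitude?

-3720 ft

Pressure altitude = 510 + (1013 − 1030) × 30 = 510 + (-510) = 0 ft.
ISA temperature at 0 ft = 15 − 2 × (0/1000) = 15°C.
ISA deviation = -16 − 15 = -31°C.
Density altitude = 0 + 120 × (-31) = -3720 ft.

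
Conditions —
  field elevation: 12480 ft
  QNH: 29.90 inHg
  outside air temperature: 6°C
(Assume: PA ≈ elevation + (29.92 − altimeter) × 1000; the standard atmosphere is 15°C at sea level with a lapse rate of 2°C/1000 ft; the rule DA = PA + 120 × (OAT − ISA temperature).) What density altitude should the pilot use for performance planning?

Pressure altitude = 12480 + (29.92 − 29.90) × 1000 = 12480 + (+20) = 12500 ft.
ISA temperature at 12500 ft = 15 − 2 × (12500/1000) = -10°C.
ISA deviation = 6 − (-10) = +16°C.
Density altitude = 12500 + 120 × (16) = 14420 ft.

14420 ft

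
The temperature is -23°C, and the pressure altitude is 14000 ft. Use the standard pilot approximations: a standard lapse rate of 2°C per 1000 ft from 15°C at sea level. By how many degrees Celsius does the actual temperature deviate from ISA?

ISA temperature at 14000 ft = 15 − 2 × (14000/1000) = -13°C.
Deviation = OAT − ISA = -23 − (-13) = -10°C.

ISA-10°C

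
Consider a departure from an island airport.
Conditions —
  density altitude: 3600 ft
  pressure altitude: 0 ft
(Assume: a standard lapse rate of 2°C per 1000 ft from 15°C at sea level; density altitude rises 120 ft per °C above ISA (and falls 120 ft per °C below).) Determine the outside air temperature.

Density altitude − pressure altitude = 3600 − 0 = +3600 ft.
At 120 ft/°C that is an ISA deviation of 3600/120 = +30°C.
ISA temperature at 0 ft = 15 − 2 × (0/1000) = 15°C.
OAT = ISA + deviation = 15 + (+30) = 45°C.

45°C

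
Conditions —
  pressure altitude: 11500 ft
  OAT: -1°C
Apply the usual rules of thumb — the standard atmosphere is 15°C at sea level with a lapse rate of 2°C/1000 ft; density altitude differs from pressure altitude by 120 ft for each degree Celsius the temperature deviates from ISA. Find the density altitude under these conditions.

ISA temperature at 11500 ft = 15 − 2 × (11500/1000) = -8°C.
ISA deviation = -1 − (-8) = +7°C.
Density altitude = 11500 + 120 × (7) = 11500 + (+840) = 12340 ft.

12340 ft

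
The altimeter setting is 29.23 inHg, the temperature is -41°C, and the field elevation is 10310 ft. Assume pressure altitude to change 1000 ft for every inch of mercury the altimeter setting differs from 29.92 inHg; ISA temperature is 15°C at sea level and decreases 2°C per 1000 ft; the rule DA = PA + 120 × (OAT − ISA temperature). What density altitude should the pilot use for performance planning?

Pressure altitude = 10310 + (29.92 − 29.23) × 1000 = 10310 + (+690) = 11000 ft.
ISA temperature at 11000 ft = 15 − 2 × (11000/1000) = -7°C.
ISA deviation = -41 − (-7) = -34°C.
Density altitude = 11000 + 120 × (-34) = 6920 ft.

6920 ft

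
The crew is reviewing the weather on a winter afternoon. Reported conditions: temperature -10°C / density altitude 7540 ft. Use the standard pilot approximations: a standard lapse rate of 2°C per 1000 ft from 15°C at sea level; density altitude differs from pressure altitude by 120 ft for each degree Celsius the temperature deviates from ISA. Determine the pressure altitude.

8500 ft

DA = PA + 120 × (OAT − (15 − 2·PA/1000)) = PA + 120·OAT − 1800 + 0.24·PA = 1.24·PA + 120·OAT − 1800.
So 1.24·PA = 7540 − 120 × (-10) + 1800 = 10540.
PA = 10540 / 1.24 = 8500 ft.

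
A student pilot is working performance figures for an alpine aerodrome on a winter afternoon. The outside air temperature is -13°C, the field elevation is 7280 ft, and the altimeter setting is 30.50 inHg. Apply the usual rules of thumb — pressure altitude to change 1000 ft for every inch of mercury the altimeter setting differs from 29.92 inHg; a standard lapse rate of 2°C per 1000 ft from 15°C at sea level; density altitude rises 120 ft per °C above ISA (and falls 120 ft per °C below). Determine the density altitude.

Pressure altitude = 7280 + (29.92 − 30.50) × 1000 = 7280 + (-580) = 6700 ft.
ISA temperature at 6700 ft = 15 − 2 × (6700/1000) = 1.6°C.
ISA deviation = -13 − 1.6 = -14.6°C.
Density altitude = 6700 + 120 × (-14.6) = 4948 ft.

4948 ft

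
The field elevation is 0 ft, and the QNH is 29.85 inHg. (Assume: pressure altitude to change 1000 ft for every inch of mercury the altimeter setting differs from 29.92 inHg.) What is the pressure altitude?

70 ft

Pressure correction = (29.92 − 29.85) × 1000 = +70 ft.
Pressure altitude = 0 + (+70) = 70 ft.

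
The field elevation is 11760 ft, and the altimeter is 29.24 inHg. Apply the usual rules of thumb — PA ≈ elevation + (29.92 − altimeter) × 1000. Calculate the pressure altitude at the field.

12440 ft

Pressure correction = (29.92 − 29.24) × 1000 = +680 ft.
Pressure altitude = 11760 + (+680) = 12440 ft.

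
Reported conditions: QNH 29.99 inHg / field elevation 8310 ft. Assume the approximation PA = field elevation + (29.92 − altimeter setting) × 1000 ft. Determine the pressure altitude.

Pressure correction = (29.92 − 29.99) × 1000 = -70 ft.
Pressure altitude = 8310 + (-70) = 8240 ft.

8240 ft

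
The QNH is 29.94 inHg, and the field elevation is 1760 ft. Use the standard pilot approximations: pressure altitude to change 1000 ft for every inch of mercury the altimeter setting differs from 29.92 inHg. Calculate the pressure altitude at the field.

1740 ft

Pressure correction = (29.92 − 29.94) × 1000 = -20 ft.
Pressure altitude = 1760 + (-20) = 1740 ft.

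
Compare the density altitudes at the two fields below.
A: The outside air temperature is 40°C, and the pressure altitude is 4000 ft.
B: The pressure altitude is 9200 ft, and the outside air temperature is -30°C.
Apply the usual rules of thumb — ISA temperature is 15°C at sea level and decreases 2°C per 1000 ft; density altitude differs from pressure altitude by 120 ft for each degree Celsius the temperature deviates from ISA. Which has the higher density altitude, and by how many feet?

A: ISA temp = 7°C, deviation +33°C, DA = 4000 + 120 × 33 = 7960 ft.
B: ISA temp = -3.4°C, deviation -26.6°C, DA = 9200 + 120 × (-26.6) = 6008 ft.
A is higher by 7960 − 6008 = 1952 ft.

A by 1952 ft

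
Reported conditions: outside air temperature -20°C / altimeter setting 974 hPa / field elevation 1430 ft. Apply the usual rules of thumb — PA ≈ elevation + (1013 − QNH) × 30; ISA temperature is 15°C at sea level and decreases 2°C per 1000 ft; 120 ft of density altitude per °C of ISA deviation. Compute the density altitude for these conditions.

Pressure altitude = 1430 + (1013 − 974) × 30 = 1430 + (+1170) = 2600 ft.
ISA temperature at 2600 ft = 15 − 2 × (2600/1000) = 9.8°C.
ISA deviation = -20 − 9.8 = -29.8°C.
Density altitude = 2600 + 120 × (-29.8) = -976 ft.

-976 ft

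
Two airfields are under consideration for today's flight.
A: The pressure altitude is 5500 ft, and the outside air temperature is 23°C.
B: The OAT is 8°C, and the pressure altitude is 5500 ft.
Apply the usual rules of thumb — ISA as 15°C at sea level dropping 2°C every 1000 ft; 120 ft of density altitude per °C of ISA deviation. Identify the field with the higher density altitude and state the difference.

A: ISA temp = 4°C, deviation +19°C, DA = 5500 + 120 × 19 = 7780 ft.
B: ISA temp = 4°C, deviation +4°C, DA = 5500 + 120 × 4 = 5980 ft.
A is higher by 7780 − 5980 = 1800 ft.

A by 1800 ft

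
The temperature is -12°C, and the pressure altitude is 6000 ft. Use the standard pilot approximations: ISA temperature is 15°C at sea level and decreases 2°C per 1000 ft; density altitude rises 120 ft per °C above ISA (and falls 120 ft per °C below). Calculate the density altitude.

4200 ft

ISA temperature at 6000 ft = 15 − 2 × (6000/1000) = 3°C.
ISA deviation = -12 − 3 = -15°C.
Density altitude = 6000 + 120 × (-15) = 6000 + (-1800) = 4200 ft.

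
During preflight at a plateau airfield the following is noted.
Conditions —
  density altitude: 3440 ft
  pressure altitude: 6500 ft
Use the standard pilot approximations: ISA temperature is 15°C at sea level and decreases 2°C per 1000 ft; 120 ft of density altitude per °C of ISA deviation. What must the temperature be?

-23.5°C

Density altitude − pressure altitude = 3440 − 6500 = -3060 ft.
At 120 ft/°C that is an ISA deviation of -3060/120 = -25.5°C.
ISA temperature at 6500 ft = 15 − 2 × (6500/1000) = 2°C.
OAT = ISA + deviation = 2 + (-25.5) = -23.5°C.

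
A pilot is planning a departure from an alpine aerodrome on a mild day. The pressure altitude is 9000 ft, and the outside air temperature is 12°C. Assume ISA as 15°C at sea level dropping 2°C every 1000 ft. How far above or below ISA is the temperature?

ISA temperature at 9000 ft = 15 − 2 × (9000/1000) = -3°C.
Deviation = OAT − ISA = 12 − (-3) = +15°C.

ISA+15°C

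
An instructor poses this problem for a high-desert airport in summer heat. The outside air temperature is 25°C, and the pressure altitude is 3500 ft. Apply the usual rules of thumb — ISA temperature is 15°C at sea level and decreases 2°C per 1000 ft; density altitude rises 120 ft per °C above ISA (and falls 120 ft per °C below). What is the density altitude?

ISA temperature at 3500 ft = 15 − 2 × (3500/1000) = 8°C.
ISA deviation = 25 − 8 = +17°C.
Density altitude = 3500 + 120 × (17) = 3500 + (+2040) = 5540 ft.

5540 ft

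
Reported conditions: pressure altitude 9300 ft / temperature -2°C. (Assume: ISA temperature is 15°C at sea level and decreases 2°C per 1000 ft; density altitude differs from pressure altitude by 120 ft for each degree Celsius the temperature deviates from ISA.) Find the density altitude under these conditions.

9492 ft

ISA temperature at 9300 ft = 15 − 2 × (9300/1000) = -3.6°C.
ISA deviation = -2 − (-3.6) = +1.6°C.
Density altitude = 9300 + 120 × (1.6) = 9300 + (+192) = 9492 ft.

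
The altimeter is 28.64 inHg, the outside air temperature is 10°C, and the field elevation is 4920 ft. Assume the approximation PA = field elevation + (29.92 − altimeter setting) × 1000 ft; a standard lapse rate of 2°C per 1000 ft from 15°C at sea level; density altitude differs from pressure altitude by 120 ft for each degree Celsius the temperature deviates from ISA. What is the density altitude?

Pressure altitude = 4920 + (29.92 − 28.64) × 1000 = 4920 + (+1280) = 6200 ft.
ISA temperature at 6200 ft = 15 − 2 × (6200/1000) = 2.6°C.
ISA deviation = 10 − 2.6 = +7.4°C.
Density altitude = 6200 + 120 × (7.4) = 7088 ft.

7088 ft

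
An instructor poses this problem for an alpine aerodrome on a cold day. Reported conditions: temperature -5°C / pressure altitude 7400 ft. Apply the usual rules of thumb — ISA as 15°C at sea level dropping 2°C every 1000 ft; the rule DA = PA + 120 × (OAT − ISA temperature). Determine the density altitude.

ISA temperature at 7400 ft = 15 − 2 × (7400/1000) = 0.2°C.
ISA deviation = -5 − 0.2 = -5.2°C.
Density altitude = 7400 + 120 × (-5.2) = 7400 + (-624) = 6776 ft.

6776 ft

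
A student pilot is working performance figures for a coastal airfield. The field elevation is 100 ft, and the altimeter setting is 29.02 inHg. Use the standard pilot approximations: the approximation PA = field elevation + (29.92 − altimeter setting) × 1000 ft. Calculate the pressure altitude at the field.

Pressure correction = (29.92 − 29.02) × 1000 = +900 ft.
Pressure altitude = 100 + (+900) = 1000 ft.

1000 ft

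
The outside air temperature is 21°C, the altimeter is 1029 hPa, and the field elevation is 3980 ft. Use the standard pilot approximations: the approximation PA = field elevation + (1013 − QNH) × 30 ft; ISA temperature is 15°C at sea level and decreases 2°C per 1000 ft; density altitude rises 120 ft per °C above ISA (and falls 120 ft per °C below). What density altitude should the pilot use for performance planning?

5060 ft

Pressure altitude = 3980 + (1013 − 1029) × 30 = 3980 + (-480) = 3500 ft.
ISA temperature at 3500 ft = 15 − 2 × (3500/1000) = 8°C.
ISA deviation = 21 − 8 = +13°C.
Density altitude = 3500 + 120 × (13) = 5060 ft.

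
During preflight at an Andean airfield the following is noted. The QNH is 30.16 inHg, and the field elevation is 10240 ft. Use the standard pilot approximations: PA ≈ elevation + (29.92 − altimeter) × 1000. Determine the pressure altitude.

10000 ft

Pressure correction = (29.92 − 30.16) × 1000 = -240 ft.
Pressure altitude = 10240 + (-240) = 10000 ft.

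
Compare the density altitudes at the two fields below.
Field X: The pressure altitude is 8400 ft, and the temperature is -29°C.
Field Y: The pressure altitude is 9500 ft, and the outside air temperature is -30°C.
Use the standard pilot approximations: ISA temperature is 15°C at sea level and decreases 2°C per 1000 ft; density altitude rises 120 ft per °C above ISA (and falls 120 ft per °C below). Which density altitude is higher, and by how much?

Field Y by 1244 ft

Field X: ISA temp = -1.8°C, deviation -27.2°C, DA = 8400 + 120 × (-27.2) = 5136 ft.
Field Y: ISA temp = -4°C, deviation -26°C, DA = 9500 + 120 × (-26) = 6380 ft.
Field Y is higher by 6380 − 5136 = 1244 ft.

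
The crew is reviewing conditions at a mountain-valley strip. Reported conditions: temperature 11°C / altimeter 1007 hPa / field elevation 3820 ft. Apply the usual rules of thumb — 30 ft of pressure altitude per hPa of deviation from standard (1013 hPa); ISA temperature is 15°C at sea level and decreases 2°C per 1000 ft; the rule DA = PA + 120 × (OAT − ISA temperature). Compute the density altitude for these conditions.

4480 ft

Pressure altitude = 3820 + (1013 − 1007) × 30 = 3820 + (+180) = 4000 ft.
ISA temperature at 4000 ft = 15 − 2 × (4000/1000) = 7°C.
ISA deviation = 11 − 7 = +4°C.
Density altitude = 4000 + 120 × (4) = 4480 ft.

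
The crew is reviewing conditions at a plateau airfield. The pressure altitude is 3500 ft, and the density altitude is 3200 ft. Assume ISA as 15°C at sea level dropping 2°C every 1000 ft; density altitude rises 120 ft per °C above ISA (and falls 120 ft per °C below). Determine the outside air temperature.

5.5°C

Density altitude − pressure altitude = 3200 − 3500 = -300 ft.
At 120 ft/°C that is an ISA deviation of -300/120 = -2.5°C.
ISA temperature at 3500 ft = 15 − 2 × (3500/1000) = 8°C.
OAT = ISA + deviation = 8 + (-2.5) = 5.5°C.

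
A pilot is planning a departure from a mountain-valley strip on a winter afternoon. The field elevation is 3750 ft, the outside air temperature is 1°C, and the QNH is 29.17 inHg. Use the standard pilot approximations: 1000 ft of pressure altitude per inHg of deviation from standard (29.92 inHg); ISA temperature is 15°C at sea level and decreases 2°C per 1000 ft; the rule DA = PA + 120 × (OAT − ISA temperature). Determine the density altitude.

3900 ft

Pressure altitude = 3750 + (29.92 − 29.17) × 1000 = 3750 + (+750) = 4500 ft.
ISA temperature at 4500 ft = 15 − 2 × (4500/1000) = 6°C.
ISA deviation = 1 − 6 = -5°C.
Density altitude = 4500 + 120 × (-5) = 3900 ft.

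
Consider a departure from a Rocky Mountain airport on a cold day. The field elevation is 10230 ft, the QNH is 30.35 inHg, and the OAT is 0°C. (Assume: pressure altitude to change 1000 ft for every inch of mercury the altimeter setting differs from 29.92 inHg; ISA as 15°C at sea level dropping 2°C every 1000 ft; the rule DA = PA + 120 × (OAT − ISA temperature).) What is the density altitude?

10352 ft

Pressure altitude = 10230 + (29.92 − 30.35) × 1000 = 10230 + (-430) = 9800 ft.
ISA temperature at 9800 ft = 15 − 2 × (9800/1000) = -4.6°C.
ISA deviation = 0 − (-4.6) = +4.6°C.
Density altitude = 9800 + 120 × (4.6) = 10352 ft.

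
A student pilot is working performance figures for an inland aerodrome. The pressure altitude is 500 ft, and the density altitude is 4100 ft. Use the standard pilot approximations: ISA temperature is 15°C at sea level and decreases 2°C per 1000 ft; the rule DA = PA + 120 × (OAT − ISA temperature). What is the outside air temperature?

Density altitude − pressure altitude = 4100 − 500 = +3600 ft.
At 120 ft/°C that is an ISA deviation of 3600/120 = +30°C.
ISA temperature at 500 ft = 15 − 2 × (500/1000) = 14°C.
OAT = ISA + deviation = 14 + (+30) = 44°C.

44°C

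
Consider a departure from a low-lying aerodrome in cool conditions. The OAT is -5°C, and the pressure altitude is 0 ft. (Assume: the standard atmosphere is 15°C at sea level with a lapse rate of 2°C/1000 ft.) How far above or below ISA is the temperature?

ISA temperature at 0 ft = 15 − 2 × (0/1000) = 15°C.
Deviation = OAT − ISA = -5 − 15 = -20°C.

ISA-20°C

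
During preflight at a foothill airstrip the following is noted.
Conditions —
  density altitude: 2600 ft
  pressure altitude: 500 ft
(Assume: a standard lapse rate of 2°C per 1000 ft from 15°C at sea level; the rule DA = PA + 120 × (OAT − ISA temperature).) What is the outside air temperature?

31.5°C

Density altitude − pressure altitude = 2600 − 500 = +2100 ft.
At 120 ft/°C that is an ISA deviation of 2100/120 = +17.5°C.
ISA temperature at 500 ft = 15 − 2 × (500/1000) = 14°C.
OAT = ISA + deviation = 14 + (+17.5) = 31.5°C.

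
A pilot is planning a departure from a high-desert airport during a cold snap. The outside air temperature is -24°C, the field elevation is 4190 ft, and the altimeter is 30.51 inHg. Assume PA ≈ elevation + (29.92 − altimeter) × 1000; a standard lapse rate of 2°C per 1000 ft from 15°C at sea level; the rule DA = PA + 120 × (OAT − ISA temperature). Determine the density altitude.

Pressure altitude = 4190 + (29.92 − 30.51) × 1000 = 4190 + (-590) = 3600 ft.
ISA temperature at 3600 ft = 15 − 2 × (3600/1000) = 7.8°C.
ISA deviation = -24 − 7.8 = -31.8°C.
Density altitude = 3600 + 120 × (-31.8) = -216 ft.

-216 ft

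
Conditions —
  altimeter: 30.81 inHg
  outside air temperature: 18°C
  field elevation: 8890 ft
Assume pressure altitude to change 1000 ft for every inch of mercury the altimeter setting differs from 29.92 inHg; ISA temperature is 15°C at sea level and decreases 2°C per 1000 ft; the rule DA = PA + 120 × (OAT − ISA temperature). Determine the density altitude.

10280 ft

Pressure altitude = 8890 + (29.92 − 30.81) × 1000 = 8890 + (-890) = 8000 ft.
ISA temperature at 8000 ft = 15 − 2 × (8000/1000) = -1°C.
ISA deviation = 18 − (-1) = +19°C.
Density altitude = 8000 + 120 × (19) = 10280 ft.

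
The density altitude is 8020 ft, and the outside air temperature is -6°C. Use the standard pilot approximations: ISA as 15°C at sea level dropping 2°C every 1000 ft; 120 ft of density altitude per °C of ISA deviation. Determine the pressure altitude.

DA = PA + 120 × (OAT − (15 − 2·PA/1000)) = PA + 120·OAT − 1800 + 0.24·PA = 1.24·PA + 120·OAT − 1800.
So 1.24·PA = 8020 − 120 × (-6) + 1800 = 10540.
PA = 10540 / 1.24 = 8500 ft.

8500 ft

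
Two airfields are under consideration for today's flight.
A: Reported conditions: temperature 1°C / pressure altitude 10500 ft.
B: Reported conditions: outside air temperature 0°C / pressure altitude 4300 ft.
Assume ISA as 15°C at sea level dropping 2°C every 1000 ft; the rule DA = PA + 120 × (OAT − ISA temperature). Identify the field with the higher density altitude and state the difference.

A: ISA temp = -6°C, deviation +7°C, DA = 10500 + 120 × 7 = 11340 ft.
B: ISA temp = 6.4°C, deviation -6.4°C, DA = 4300 + 120 × (-6.4) = 3532 ft.
A is higher by 11340 − 3532 = 7808 ft.

A by 7808 ft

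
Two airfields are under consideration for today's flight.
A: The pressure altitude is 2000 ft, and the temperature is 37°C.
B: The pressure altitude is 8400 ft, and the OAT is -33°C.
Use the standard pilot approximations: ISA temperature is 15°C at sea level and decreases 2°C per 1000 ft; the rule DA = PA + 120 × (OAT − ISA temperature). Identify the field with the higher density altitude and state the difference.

A: ISA temp = 11°C, deviation +26°C, DA = 2000 + 120 × 26 = 5120 ft.
B: ISA temp = -1.8°C, deviation -31.2°C, DA = 8400 + 120 × (-31.2) = 4656 ft.
A is higher by 5120 − 4656 = 464 ft.

A by 464 ft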